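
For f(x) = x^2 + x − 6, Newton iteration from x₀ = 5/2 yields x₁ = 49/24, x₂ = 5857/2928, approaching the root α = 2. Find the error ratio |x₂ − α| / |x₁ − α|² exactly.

12/61

x₁ − α = 49/24 − 2 = 1/24, so |x₁ − α| = 1/24.
x₂ − α = 5857/2928 − 2 = 1/2928, so |x₂ − α| = 1/2928.
|x₁ − α|² = 1/576.
Ratio = (1/2928) / (1/576) = 12/61.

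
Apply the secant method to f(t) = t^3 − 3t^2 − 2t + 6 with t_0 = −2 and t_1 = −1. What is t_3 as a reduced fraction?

f(−2) = −10, f(−1) = 4. t_2 = (−1) − 4·((−1) − (−2))/(4 − (−10)) = −9/7.
f(−1) = 4, f(−9/7) = 510/343. t_3 = (−9/7) − (510/343)·((−9/7) − (−1))/((510/343) − 4) = −627/431.

−627/431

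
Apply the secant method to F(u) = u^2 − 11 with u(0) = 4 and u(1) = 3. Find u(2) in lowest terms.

23/7

F(4) = 5, F(3) = −2. u(2) = 3 − (−2)·(3 − 4)/((−2) − 5) = 23/7.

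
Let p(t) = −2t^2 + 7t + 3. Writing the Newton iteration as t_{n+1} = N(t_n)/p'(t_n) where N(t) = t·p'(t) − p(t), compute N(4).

p'(t) = −4t + 7.
N(t) = t·p'(t) − p(t) = t·(−4t + 7) − (−2t^2 + 7t + 3) = −2t^2 − 3.
N(4) = −35.

−35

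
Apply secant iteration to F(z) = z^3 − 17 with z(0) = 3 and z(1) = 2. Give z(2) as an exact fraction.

F(3) = 10, F(2) = −9. z(2) = 2 − (−9)·(2 − 3)/((−9) − 10) = 47/19.

47/19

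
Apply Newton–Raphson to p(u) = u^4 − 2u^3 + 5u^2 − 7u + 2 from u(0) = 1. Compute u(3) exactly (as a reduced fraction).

955830/676711

p'(u) = 4u^3 − 6u^2 + 10u − 7.
p(1) = −1, p'(1) = 1, so u(1) = 1 − (−1)/1 = 2.
p(2) = 8, p'(2) = 21, so u(2) = 2 − 8/21 = 34/21.
p(34/21) = 419392/194481, p'(34/21) = 96673/9261, so u(3) = (34/21) − (419392/194481)/(96673/9261) = 955830/676711.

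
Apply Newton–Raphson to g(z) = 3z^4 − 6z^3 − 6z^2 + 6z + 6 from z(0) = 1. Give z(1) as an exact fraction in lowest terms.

5/4

g'(z) = 12z^3 − 18z^2 − 12z + 6.
g(1) = 3, g'(1) = −12, so z(1) = 1 − 3/(−12) = 5/4.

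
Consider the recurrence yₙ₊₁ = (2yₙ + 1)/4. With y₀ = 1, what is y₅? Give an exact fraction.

33/64

y₁ = (2·1 + 1)/4 = 3/4.
y₂ = (2·(3/4) + 1)/4 = 5/8.
y₃ = (2·(5/8) + 1)/4 = 9/16.
y₄ = (2·(9/16) + 1)/4 = 17/32.
y₅ = (2·(17/32) + 1)/4 = 33/64.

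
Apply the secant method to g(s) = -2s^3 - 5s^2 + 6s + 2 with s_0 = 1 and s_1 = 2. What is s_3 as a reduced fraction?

g(1) = 1, g(2) = -22. s_2 = 2 - (-22)·(2 - 1)/((-22) - 1) = 24/23.
g(2) = -22, g(24/23) = 6622/12167. s_3 = (24/23) - (6622/12167)·((24/23) - 2)/((6622/12167) - (-22)) = 6649/6234.

6649/6234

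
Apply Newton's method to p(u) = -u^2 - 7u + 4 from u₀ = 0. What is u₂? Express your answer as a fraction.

p'(u) = -2u - 7.
p(0) = 4, p'(0) = -7, so u₁ = 0 - 4/(-7) = 4/7.
p(4/7) = -16/49, p'(4/7) = -57/7, so u₂ = (4/7) - (-16/49)/(-57/7) = 212/399.

212/399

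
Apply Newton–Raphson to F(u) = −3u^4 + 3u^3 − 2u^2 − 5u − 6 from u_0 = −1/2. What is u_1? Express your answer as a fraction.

67/12

F'(u) = −12u^3 + 9u^2 − 4u − 5.
F(−1/2) = −73/16, F'(−1/2) = 3/4, so u_1 = (−1/2) − (−73/16)/(3/4) = 67/12.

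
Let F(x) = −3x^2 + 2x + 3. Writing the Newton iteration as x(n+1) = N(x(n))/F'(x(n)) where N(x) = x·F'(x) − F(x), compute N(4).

−51

F'(x) = −6x + 2.
N(x) = x·F'(x) − F(x) = x·(−6x + 2) − (−3x^2 + 2x + 3) = −3x^2 − 3.
N(4) = −51.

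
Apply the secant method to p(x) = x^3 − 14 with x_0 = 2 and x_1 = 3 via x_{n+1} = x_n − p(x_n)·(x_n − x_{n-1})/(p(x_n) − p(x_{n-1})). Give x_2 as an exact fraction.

p(2) = −6, p(3) = 13. x_2 = 3 − 13·(3 − 2)/(13 − (−6)) = 44/19.

44/19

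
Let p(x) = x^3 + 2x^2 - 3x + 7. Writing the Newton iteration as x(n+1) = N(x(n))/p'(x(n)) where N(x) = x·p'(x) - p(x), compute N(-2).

p'(x) = 3x^2 + 4x - 3.
N(x) = x·p'(x) - p(x) = x·(3x^2 + 4x - 3) - (x^3 + 2x^2 - 3x + 7) = 2x^3 + 2x^2 - 7.
N(-2) = -15.

-15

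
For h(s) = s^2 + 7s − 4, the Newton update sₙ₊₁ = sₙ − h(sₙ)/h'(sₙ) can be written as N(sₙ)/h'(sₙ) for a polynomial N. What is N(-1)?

5

h'(s) = 2s + 7.
N(s) = s·h'(s) − h(s) = s·(2s + 7) − (s^2 + 7s − 4) = s^2 + 4.
N(-1) = 5.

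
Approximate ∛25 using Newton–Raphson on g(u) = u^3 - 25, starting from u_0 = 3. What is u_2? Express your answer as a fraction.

1478153/505521

g'(u) = 3u^2.
g(3) = 2, g'(3) = 27, so u_1 = 3 - 2/27 = 79/27.
g(79/27) = 964/19683, g'(79/27) = 6241/243, so u_2 = (79/27) - (964/19683)/(6241/243) = 1478153/505521.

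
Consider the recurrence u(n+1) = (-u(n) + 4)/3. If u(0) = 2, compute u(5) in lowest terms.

242/243

u(1) = (-2 + 4)/3 = 2/3.
u(2) = (-(2/3) + 4)/3 = 10/9.
u(3) = (-(10/9) + 4)/3 = 26/27.
u(4) = (-(26/27) + 4)/3 = 82/81.
u(5) = (-(82/81) + 4)/3 = 242/243.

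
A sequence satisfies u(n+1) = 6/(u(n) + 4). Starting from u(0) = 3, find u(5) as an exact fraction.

1374/1183

u(1) = 6/(3 + 4) = 6/7.
u(2) = 6/(6/7 + 4) = 21/17.
u(3) = 6/(21/17 + 4) = 102/89.
u(4) = 6/(102/89 + 4) = 267/229.
u(5) = 6/(267/229 + 4) = 1374/1183.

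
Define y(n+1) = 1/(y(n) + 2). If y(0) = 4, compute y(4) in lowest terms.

32/77

y(1) = 1/(4 + 2) = 1/6.
y(2) = 1/(1/6 + 2) = 6/13.
y(3) = 1/(6/13 + 2) = 13/32.
y(4) = 1/(13/32 + 2) = 32/77.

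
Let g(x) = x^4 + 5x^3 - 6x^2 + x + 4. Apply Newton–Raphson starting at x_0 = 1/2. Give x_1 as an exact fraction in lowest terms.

g'(x) = 4x^3 + 15x^2 - 12x + 1.
g(1/2) = 59/16, g'(1/2) = -3/4, so x_1 = (1/2) - (59/16)/(-3/4) = 65/12.

65/12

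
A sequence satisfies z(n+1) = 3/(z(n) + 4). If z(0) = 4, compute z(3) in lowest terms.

z(1) = 3/(4 + 4) = 3/8.
z(2) = 3/(3/8 + 4) = 24/35.
z(3) = 3/(24/35 + 4) = 105/164.

105/164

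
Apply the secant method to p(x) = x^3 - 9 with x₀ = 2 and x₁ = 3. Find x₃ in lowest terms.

p(2) = -1, p(3) = 18. x₂ = 3 - 18·(3 - 2)/(18 - (-1)) = 39/19.
p(3) = 18, p(39/19) = -2412/6859. x₃ = (39/19) - (-2412/6859)·((39/19) - 3)/((-2412/6859) - 18) = 1609/777.

1609/777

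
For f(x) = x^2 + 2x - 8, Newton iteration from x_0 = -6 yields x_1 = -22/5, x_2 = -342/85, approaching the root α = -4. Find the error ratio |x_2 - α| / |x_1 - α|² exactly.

5/34

x_1 - α = -22/5 - (-4) = -22/5 + 4 = -2/5, so |x_1 - α| = 2/5.
x_2 - α = -342/85 - (-4) = -342/85 + 4 = -2/85, so |x_2 - α| = 2/85.
|x_1 - α|² = 4/25.
Ratio = (2/85) / (4/25) = 5/34.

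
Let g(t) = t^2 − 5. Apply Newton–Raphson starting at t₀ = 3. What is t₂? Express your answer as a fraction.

47/21

g'(t) = 2t.
g(3) = 4, g'(3) = 6, so t₁ = 3 − 4/6 = 7/3.
g(7/3) = 4/9, g'(7/3) = 14/3, so t₂ = (7/3) − (4/9)/(14/3) = 47/21.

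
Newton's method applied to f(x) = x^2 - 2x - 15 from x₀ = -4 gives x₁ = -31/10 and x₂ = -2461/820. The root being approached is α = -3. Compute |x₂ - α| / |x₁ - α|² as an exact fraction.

5/41

x₁ - α = -31/10 - (-3) = -31/10 + 3 = -1/10, so |x₁ - α| = 1/10.
x₂ - α = -2461/820 - (-3) = -2461/820 + 3 = -1/820, so |x₂ - α| = 1/820.
|x₁ - α|² = 1/100.
Ratio = (1/820) / (1/100) = 5/41.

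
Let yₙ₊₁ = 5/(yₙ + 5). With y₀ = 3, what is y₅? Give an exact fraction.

y₁ = 5/(3 + 5) = 5/8.
y₂ = 5/(5/8 + 5) = 8/9.
y₃ = 5/(8/9 + 5) = 45/53.
y₄ = 5/(45/53 + 5) = 53/62.
y₅ = 5/(53/62 + 5) = 310/363.

310/363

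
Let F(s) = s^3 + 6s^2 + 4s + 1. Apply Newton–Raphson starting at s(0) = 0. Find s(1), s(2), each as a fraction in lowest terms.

s(1) = -1/4, s(2) = -21/38

F'(s) = 3s^2 + 12s + 4.
F(0) = 1, F'(0) = 4, so s(1) = 0 - 1/4 = -1/4.
F(-1/4) = 23/64, F'(-1/4) = 19/16, so s(2) = (-1/4) - (23/64)/(19/16) = -21/38.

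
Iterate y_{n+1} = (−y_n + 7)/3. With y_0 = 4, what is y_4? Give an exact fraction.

16/9

y_1 = (−4 + 7)/3 = 1.
y_2 = (−1 + 7)/3 = 2.
y_3 = (−2 + 7)/3 = 5/3.
y_4 = (−(5/3) + 7)/3 = 16/9.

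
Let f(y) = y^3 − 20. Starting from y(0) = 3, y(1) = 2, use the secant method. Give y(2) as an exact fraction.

f(3) = 7, f(2) = −12. y(2) = 2 − (−12)·(2 − 3)/((−12) − 7) = 50/19.

50/19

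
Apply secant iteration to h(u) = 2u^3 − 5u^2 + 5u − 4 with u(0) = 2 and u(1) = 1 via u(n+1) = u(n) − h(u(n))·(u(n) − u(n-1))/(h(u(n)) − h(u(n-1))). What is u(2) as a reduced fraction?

3/2

h(2) = 2, h(1) = −2. u(2) = 1 − (−2)·(1 − 2)/((−2) − 2) = 3/2.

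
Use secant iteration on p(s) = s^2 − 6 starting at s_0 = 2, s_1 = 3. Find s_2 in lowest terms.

p(2) = −2, p(3) = 3. s_2 = 3 − 3·(3 − 2)/(3 − (−2)) = 12/5.

12/5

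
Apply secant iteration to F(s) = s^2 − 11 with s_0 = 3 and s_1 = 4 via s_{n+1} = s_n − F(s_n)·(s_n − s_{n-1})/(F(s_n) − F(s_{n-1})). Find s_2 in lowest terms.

23/7

F(3) = −2, F(4) = 5. s_2 = 4 − 5·(4 − 3)/(5 − (−2)) = 23/7.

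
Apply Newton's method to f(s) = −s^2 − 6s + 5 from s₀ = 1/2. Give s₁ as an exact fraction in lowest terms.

f'(s) = −2s − 6.
f(1/2) = 7/4, f'(1/2) = −7, so s₁ = (1/2) − (7/4)/(−7) = 3/4.

3/4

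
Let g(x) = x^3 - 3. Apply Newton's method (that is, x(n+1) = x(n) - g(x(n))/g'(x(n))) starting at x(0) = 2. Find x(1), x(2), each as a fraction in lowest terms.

g'(x) = 3x^2.
g(2) = 5, g'(2) = 12, so x(1) = 2 - 5/12 = 19/12.
g(19/12) = 1675/1728, g'(19/12) = 361/48, so x(2) = (19/12) - (1675/1728)/(361/48) = 9451/6498.

x(1) = 19/12, x(2) = 9451/6498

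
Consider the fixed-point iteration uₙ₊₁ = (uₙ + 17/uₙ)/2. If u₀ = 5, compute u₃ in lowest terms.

u₁ = (5 + 17/5)/2 = 21/5.
u₂ = (21/5 + 17/(21/5))/2 = 433/105.
u₃ = (433/105 + 17/(433/105))/2 = 187457/45465.

187457/45465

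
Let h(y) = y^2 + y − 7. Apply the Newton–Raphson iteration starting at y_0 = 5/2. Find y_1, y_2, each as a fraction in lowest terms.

h'(y) = 2y + 1.
h(5/2) = 7/4, h'(5/2) = 6, so y_1 = (5/2) − (7/4)/6 = 53/24.
h(53/24) = 49/576, h'(53/24) = 65/12, so y_2 = (53/24) − (49/576)/(65/12) = 6841/3120.

y_1 = 53/24, y_2 = 6841/3120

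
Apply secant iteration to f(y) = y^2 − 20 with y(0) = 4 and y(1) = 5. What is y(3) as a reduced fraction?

f(4) = −4, f(5) = 5. y(2) = 5 − 5·(5 − 4)/(5 − (−4)) = 40/9.
f(5) = 5, f(40/9) = −20/81. y(3) = (40/9) − (−20/81)·((40/9) − 5)/((−20/81) − 5) = 76/17.

76/17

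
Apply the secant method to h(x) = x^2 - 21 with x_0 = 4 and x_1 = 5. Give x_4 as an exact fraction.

4051/884

h(4) = -5, h(5) = 4. x_2 = 5 - 4·(5 - 4)/(4 - (-5)) = 41/9.
h(5) = 4, h(41/9) = -20/81. x_3 = (41/9) - (-20/81)·((41/9) - 5)/((-20/81) - 4) = 197/43.
h(41/9) = -20/81, h(197/43) = -20/1849. x_4 = (197/43) - (-20/1849)·((197/43) - (41/9))/((-20/1849) - (-20/81)) = 4051/884.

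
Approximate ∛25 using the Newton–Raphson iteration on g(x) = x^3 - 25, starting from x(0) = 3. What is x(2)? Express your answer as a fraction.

1478153/505521

g'(x) = 3x^2.
g(3) = 2, g'(3) = 27, so x(1) = 3 - 2/27 = 79/27.
g(79/27) = 964/19683, g'(79/27) = 6241/243, so x(2) = (79/27) - (964/19683)/(6241/243) = 1478153/505521.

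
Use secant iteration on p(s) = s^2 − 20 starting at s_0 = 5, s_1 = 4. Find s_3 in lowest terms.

p(5) = 5, p(4) = −4. s_2 = 4 − (−4)·(4 − 5)/((−4) − 5) = 40/9.
p(4) = −4, p(40/9) = −20/81. s_3 = (40/9) − (−20/81)·((40/9) − 4)/((−20/81) − (−4)) = 85/19.

85/19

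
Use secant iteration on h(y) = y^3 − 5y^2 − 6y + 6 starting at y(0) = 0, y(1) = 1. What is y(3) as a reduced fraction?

h(0) = 6, h(1) = −4. y(2) = 1 − (−4)·(1 − 0)/((−4) − 6) = 3/5.
h(1) = −4, h(3/5) = 102/125. y(3) = (3/5) − (102/125)·((3/5) − 1)/((102/125) − (−4)) = 201/301.

201/301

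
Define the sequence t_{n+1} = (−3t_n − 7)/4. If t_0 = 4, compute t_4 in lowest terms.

149/256

t_1 = (−3·4 − 7)/4 = −19/4.
t_2 = (−3·(−19/4) − 7)/4 = 29/16.
t_3 = (−3·(29/16) − 7)/4 = −199/64.
t_4 = (−3·(−199/64) − 7)/4 = 149/256.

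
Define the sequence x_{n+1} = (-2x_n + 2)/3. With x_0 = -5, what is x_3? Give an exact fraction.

x_1 = (-2·(-5) + 2)/3 = 4.
x_2 = (-2·4 + 2)/3 = -2.
x_3 = (-2·(-2) + 2)/3 = 2.

2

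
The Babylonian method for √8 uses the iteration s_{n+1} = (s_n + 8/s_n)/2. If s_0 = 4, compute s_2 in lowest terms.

17/6

s_1 = (4 + 8/4)/2 = 3.
s_2 = (3 + 8/3)/2 = 17/6.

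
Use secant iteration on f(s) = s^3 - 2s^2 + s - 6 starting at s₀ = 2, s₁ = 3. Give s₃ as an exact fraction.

f(2) = -4, f(3) = 6. s₂ = 3 - 6·(3 - 2)/(6 - (-4)) = 12/5.
f(3) = 6, f(12/5) = -162/125. s₃ = (12/5) - (-162/125)·((12/5) - 3)/((-162/125) - 6) = 381/152.

381/152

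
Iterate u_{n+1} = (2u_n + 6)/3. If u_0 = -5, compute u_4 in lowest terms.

310/81

u_1 = (2·(-5) + 6)/3 = -4/3.
u_2 = (2·(-4/3) + 6)/3 = 10/9.
u_3 = (2·(10/9) + 6)/3 = 74/27.
u_4 = (2·(74/27) + 6)/3 = 310/81.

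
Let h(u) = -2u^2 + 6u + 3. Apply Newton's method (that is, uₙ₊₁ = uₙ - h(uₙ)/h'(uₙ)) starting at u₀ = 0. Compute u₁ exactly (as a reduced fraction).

-1/2

h'(u) = -4u + 6.
h(0) = 3, h'(0) = 6, so u₁ = 0 - 3/6 = -1/2.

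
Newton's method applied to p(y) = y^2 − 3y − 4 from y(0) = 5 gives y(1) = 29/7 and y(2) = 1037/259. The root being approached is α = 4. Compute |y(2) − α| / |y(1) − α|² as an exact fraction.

y(1) − α = 29/7 − 4 = 1/7, so |y(1) − α| = 1/7.
y(2) − α = 1037/259 − 4 = 1/259, so |y(2) − α| = 1/259.
|y(1) − α|² = 1/49.
Ratio = (1/259) / (1/49) = 7/37.

7/37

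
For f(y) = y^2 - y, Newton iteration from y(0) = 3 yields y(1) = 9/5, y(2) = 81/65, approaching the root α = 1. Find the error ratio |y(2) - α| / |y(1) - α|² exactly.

5/13

y(1) - α = 9/5 - 1 = 4/5, so |y(1) - α| = 4/5.
y(2) - α = 81/65 - 1 = 16/65, so |y(2) - α| = 16/65.
|y(1) - α|² = 16/25.
Ratio = (16/65) / (16/25) = 5/13.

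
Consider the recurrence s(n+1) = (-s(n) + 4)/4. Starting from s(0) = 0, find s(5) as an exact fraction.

205/256

s(1) = (-0 + 4)/4 = 1.
s(2) = (-1 + 4)/4 = 3/4.
s(3) = (-(3/4) + 4)/4 = 13/16.
s(4) = (-(13/16) + 4)/4 = 51/64.
s(5) = (-(51/64) + 4)/4 = 205/256.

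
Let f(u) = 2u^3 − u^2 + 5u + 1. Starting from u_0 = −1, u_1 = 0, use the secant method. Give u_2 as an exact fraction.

−1/8

f(−1) = −7, f(0) = 1. u_2 = 0 − 1·(0 − (−1))/(1 − (−7)) = −1/8.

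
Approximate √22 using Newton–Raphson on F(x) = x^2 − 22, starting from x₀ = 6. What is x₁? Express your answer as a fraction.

F'(x) = 2x.
F(6) = 14, F'(6) = 12, so x₁ = 6 − 14/12 = 29/6.

29/6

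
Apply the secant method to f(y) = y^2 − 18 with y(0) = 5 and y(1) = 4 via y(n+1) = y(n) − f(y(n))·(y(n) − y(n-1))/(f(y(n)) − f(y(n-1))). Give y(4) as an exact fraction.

11960/2819

f(5) = 7, f(4) = −2. y(2) = 4 − (−2)·(4 − 5)/((−2) − 7) = 38/9.
f(4) = −2, f(38/9) = −14/81. y(3) = (38/9) − (−14/81)·((38/9) − 4)/((−14/81) − (−2)) = 157/37.
f(38/9) = −14/81, f(157/37) = 7/1369. y(4) = (157/37) − (7/1369)·((157/37) − (38/9))/((7/1369) − (−14/81)) = 11960/2819.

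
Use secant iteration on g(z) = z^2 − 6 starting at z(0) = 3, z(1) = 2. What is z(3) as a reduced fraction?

27/11

g(3) = 3, g(2) = −2. z(2) = 2 − (−2)·(2 − 3)/((−2) − 3) = 12/5.
g(2) = −2, g(12/5) = −6/25. z(3) = (12/5) − (−6/25)·((12/5) − 2)/((−6/25) − (−2)) = 27/11.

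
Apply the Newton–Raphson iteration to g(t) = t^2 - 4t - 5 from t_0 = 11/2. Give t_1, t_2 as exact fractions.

g'(t) = 2t - 4.
g(11/2) = 13/4, g'(11/2) = 7, so t_1 = (11/2) - (13/4)/7 = 141/28.
g(141/28) = 169/784, g'(141/28) = 85/14, so t_2 = (141/28) - (169/784)/(85/14) = 23801/4760.

t_1 = 141/28, t_2 = 23801/4760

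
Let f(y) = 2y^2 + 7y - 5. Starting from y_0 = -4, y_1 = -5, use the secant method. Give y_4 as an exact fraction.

f(-4) = -1, f(-5) = 10. y_2 = (-5) - 10·((-5) - (-4))/(10 - (-1)) = -45/11.
f(-5) = 10, f(-45/11) = -20/121. y_3 = (-45/11) - (-20/121)·((-45/11) - (-5))/((-20/121) - 10) = -505/123.
f(-45/11) = -20/121, f(-505/123) = -400/15129. y_4 = (-505/123) - (-400/15129)·((-505/123) - (-45/11))/((-400/15129) - (-20/121)) = -52215/12709.

-52215/12709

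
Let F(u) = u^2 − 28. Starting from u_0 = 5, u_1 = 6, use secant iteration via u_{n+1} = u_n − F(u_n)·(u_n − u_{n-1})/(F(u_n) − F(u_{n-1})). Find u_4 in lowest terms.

9530/1801

F(5) = −3, F(6) = 8. u_2 = 6 − 8·(6 − 5)/(8 − (−3)) = 58/11.
F(6) = 8, F(58/11) = −24/121. u_3 = (58/11) − (−24/121)·((58/11) − 6)/((−24/121) − 8) = 164/31.
F(58/11) = −24/121, F(164/31) = −12/961. u_4 = (164/31) − (−12/961)·((164/31) − (58/11))/((−12/961) − (−24/121)) = 9530/1801.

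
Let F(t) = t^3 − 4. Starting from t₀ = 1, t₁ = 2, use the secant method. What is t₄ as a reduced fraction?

F(1) = −3, F(2) = 4. t₂ = 2 − 4·(2 − 1)/(4 − (−3)) = 10/7.
F(2) = 4, F(10/7) = −372/343. t₃ = (10/7) − (−372/343)·((10/7) − 2)/((−372/343) − 4) = 169/109.
F(10/7) = −372/343, F(169/109) = −353307/1295029. t₄ = (169/109) − (−353307/1295029)·((169/109) − (10/7))/((−353307/1295029) − (−372/343)) = 2056682/1292353.

2056682/1292353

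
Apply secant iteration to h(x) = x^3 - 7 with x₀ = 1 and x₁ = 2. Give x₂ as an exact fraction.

h(1) = -6, h(2) = 1. x₂ = 2 - 1·(2 - 1)/(1 - (-6)) = 13/7.

13/7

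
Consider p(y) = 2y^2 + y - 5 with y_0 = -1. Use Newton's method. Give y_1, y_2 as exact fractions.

p'(y) = 4y + 1.
p(-1) = -4, p'(-1) = -3, so y_1 = (-1) - (-4)/(-3) = -7/3.
p(-7/3) = 32/9, p'(-7/3) = -25/3, so y_2 = (-7/3) - (32/9)/(-25/3) = -143/75.

y_1 = -7/3, y_2 = -143/75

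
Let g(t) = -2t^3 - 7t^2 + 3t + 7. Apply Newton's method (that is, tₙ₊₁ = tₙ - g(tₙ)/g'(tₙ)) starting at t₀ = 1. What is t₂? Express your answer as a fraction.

g'(t) = -6t^2 - 14t + 3.
g(1) = 1, g'(1) = -17, so t₁ = 1 - 1/(-17) = 18/17.
g(18/17) = -223/4913, g'(18/17) = -5361/289, so t₂ = (18/17) - (-223/4913)/(-5361/289) = 96275/91137.

96275/91137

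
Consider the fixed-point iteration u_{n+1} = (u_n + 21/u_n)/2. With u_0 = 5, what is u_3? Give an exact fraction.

277727/60605

u_1 = (5 + 21/5)/2 = 23/5.
u_2 = (23/5 + 21/(23/5))/2 = 527/115.
u_3 = (527/115 + 21/(527/115))/2 = 277727/60605.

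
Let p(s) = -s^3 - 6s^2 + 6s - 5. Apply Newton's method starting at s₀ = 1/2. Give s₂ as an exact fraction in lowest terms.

1487/45

p'(s) = -3s^2 - 12s + 6.
p(1/2) = -29/8, p'(1/2) = -3/4, so s₁ = (1/2) - (-29/8)/(-3/4) = -13/3.
p(-13/3) = -1682/27, p'(-13/3) = 5/3, so s₂ = (-13/3) - (-1682/27)/(5/3) = 1487/45.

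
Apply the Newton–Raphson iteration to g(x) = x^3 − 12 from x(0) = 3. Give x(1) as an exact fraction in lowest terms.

22/9

g'(x) = 3x^2.
g(3) = 15, g'(3) = 27, so x(1) = 3 − 15/27 = 22/9.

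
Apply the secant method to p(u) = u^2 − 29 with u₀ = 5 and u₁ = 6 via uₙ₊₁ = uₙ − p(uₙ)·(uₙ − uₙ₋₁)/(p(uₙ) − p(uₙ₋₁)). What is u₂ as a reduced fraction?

59/11

p(5) = −4, p(6) = 7. u₂ = 6 − 7·(6 − 5)/(7 − (−4)) = 59/11.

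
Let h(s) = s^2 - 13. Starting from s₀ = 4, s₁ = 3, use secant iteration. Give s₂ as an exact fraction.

25/7

h(4) = 3, h(3) = -4. s₂ = 3 - (-4)·(3 - 4)/((-4) - 3) = 25/7.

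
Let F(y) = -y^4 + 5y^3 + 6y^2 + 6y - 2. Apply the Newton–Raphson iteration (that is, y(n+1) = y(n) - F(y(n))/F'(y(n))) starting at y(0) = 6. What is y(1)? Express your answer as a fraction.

755/123

F'(y) = -4y^3 + 15y^2 + 12y + 6.
F(6) = 34, F'(6) = -246, so y(1) = 6 - 34/(-246) = 755/123.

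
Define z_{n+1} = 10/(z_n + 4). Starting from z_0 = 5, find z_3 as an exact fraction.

230/137

z_1 = 10/(5 + 4) = 10/9.
z_2 = 10/(10/9 + 4) = 45/23.
z_3 = 10/(45/23 + 4) = 230/137.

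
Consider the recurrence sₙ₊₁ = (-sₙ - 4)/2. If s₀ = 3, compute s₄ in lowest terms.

s₁ = (-3 - 4)/2 = -7/2.
s₂ = (-(-7/2) - 4)/2 = -1/4.
s₃ = (-(-1/4) - 4)/2 = -15/8.
s₄ = (-(-15/8) - 4)/2 = -17/16.

-17/16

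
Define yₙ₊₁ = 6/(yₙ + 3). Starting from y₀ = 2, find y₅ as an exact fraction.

270/197

y₁ = 6/(2 + 3) = 6/5.
y₂ = 6/(6/5 + 3) = 10/7.
y₃ = 6/(10/7 + 3) = 42/31.
y₄ = 6/(42/31 + 3) = 62/45.
y₅ = 6/(62/45 + 3) = 270/197.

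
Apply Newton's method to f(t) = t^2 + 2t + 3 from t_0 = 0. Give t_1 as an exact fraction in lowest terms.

f'(t) = 2t + 2.
f(0) = 3, f'(0) = 2, so t_1 = 0 - 3/2 = -3/2.

-3/2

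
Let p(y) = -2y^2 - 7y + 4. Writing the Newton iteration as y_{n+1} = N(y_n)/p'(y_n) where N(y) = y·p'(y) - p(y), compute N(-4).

p'(y) = -4y - 7.
N(y) = y·p'(y) - p(y) = y·(-4y - 7) - (-2y^2 - 7y + 4) = -2y^2 - 4.
N(-4) = -36.

-36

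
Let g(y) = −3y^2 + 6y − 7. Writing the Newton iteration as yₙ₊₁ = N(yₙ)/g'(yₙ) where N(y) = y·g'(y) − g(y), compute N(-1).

4

g'(y) = −6y + 6.
N(y) = y·g'(y) − g(y) = y·(−6y + 6) − (−3y^2 + 6y − 7) = −3y^2 + 7.
N(-1) = 4.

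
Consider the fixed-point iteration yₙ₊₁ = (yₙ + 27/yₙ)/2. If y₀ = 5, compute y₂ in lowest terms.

y₁ = (5 + 27/5)/2 = 26/5.
y₂ = (26/5 + 27/(26/5))/2 = 1351/260.

1351/260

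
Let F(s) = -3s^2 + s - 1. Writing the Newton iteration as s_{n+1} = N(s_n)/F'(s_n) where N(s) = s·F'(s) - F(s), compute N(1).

F'(s) = -6s + 1.
N(s) = s·F'(s) - F(s) = s·(-6s + 1) - (-3s^2 + s - 1) = -3s^2 + 1.
N(1) = -2.

-2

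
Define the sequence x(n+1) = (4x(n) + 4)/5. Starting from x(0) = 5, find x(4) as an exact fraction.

2756/625

x(1) = (4·5 + 4)/5 = 24/5.
x(2) = (4·(24/5) + 4)/5 = 116/25.
x(3) = (4·(116/25) + 4)/5 = 564/125.
x(4) = (4·(564/125) + 4)/5 = 2756/625.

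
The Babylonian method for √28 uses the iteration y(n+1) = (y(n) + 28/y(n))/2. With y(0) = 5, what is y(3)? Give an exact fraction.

y(1) = (5 + 28/5)/2 = 53/10.
y(2) = (53/10 + 28/(53/10))/2 = 5609/1060.
y(3) = (5609/1060 + 28/(5609/1060))/2 = 62921681/11891080.

62921681/11891080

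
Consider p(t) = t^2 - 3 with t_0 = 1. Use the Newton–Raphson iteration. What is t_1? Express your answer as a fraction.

p'(t) = 2t.
p(1) = -2, p'(1) = 2, so t_1 = 1 - (-2)/2 = 2.

2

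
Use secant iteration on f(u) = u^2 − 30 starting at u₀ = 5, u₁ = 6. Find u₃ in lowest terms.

f(5) = −5, f(6) = 6. u₂ = 6 − 6·(6 − 5)/(6 − (−5)) = 60/11.
f(6) = 6, f(60/11) = −30/121. u₃ = (60/11) − (−30/121)·((60/11) − 6)/((−30/121) − 6) = 115/21.

115/21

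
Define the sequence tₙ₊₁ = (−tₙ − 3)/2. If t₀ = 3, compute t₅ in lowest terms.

t₁ = (−3 − 3)/2 = −3.
t₂ = (−(−3) − 3)/2 = 0.
t₃ = (−0 − 3)/2 = −3/2.
t₄ = (−(−3/2) − 3)/2 = −3/4.
t₅ = (−(−3/4) − 3)/2 = −9/8.

−9/8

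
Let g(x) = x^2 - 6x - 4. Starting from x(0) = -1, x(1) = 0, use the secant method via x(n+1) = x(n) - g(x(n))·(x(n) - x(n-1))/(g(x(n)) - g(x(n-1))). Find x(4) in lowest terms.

g(-1) = 3, g(0) = -4. x(2) = 0 - (-4)·(0 - (-1))/((-4) - 3) = -4/7.
g(0) = -4, g(-4/7) = -12/49. x(3) = (-4/7) - (-12/49)·((-4/7) - 0)/((-12/49) - (-4)) = -14/23.
g(-4/7) = -12/49, g(-14/23) = 12/529. x(4) = (-14/23) - (12/529)·((-14/23) - (-4/7))/((12/529) - (-12/49)) = -175/289.

-175/289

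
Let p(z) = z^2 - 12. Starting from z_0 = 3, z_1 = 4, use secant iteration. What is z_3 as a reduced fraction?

p(3) = -3, p(4) = 4. z_2 = 4 - 4·(4 - 3)/(4 - (-3)) = 24/7.
p(4) = 4, p(24/7) = -12/49. z_3 = (24/7) - (-12/49)·((24/7) - 4)/((-12/49) - 4) = 45/13.

45/13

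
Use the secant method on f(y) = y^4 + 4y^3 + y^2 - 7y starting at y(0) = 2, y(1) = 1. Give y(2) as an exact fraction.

f(2) = 38, f(1) = -1. y(2) = 1 - (-1)·(1 - 2)/((-1) - 38) = 40/39.

40/39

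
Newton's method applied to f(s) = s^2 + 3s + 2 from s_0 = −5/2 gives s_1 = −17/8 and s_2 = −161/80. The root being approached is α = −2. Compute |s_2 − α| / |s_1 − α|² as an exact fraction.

s_1 − α = −17/8 − (−2) = −17/8 + 2 = −1/8, so |s_1 − α| = 1/8.
s_2 − α = −161/80 − (−2) = −161/80 + 2 = −1/80, so |s_2 − α| = 1/80.
|s_1 − α|² = 1/64.
Ratio = (1/80) / (1/64) = 4/5.

4/5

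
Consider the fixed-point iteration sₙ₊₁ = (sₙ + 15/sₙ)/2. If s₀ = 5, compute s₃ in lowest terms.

1921/496

s₁ = (5 + 15/5)/2 = 4.
s₂ = (4 + 15/4)/2 = 31/8.
s₃ = (31/8 + 15/(31/8))/2 = 1921/496.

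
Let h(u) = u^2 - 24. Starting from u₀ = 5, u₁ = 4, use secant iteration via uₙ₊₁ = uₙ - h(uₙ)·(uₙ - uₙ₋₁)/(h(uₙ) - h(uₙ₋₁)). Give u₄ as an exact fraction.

4316/881

h(5) = 1, h(4) = -8. u₂ = 4 - (-8)·(4 - 5)/((-8) - 1) = 44/9.
h(4) = -8, h(44/9) = -8/81. u₃ = (44/9) - (-8/81)·((44/9) - 4)/((-8/81) - (-8)) = 49/10.
h(44/9) = -8/81, h(49/10) = 1/100. u₄ = (49/10) - (1/100)·((49/10) - (44/9))/((1/100) - (-8/81)) = 4316/881.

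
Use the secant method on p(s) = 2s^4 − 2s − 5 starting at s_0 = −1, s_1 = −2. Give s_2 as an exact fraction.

−33/32

p(−1) = −1, p(−2) = 31. s_2 = (−2) − 31·((−2) − (−1))/(31 − (−1)) = −33/32.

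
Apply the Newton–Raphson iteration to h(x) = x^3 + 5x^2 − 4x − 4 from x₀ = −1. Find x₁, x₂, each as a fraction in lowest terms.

h'(x) = 3x^2 + 10x − 4.
h(−1) = 4, h'(−1) = −11, so x₁ = (−1) − 4/(−11) = −7/11.
h(−7/11) = 416/1331, h'(−7/11) = −1107/121, so x₂ = (−7/11) − (416/1331)/(−1107/121) = −7333/12177.

x₁ = −7/11, x₂ = −7333/12177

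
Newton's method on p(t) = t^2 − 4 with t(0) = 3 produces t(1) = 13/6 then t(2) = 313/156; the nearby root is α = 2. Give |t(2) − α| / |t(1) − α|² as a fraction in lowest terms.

t(1) − α = 13/6 − 2 = 1/6, so |t(1) − α| = 1/6.
t(2) − α = 313/156 − 2 = 1/156, so |t(2) − α| = 1/156.
|t(1) − α|² = 1/36.
Ratio = (1/156) / (1/36) = 3/13.

3/13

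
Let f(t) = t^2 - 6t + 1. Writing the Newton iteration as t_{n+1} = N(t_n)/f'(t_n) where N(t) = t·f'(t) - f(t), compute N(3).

f'(t) = 2t - 6.
N(t) = t·f'(t) - f(t) = t·(2t - 6) - (t^2 - 6t + 1) = t^2 - 1.
N(3) = 8.

8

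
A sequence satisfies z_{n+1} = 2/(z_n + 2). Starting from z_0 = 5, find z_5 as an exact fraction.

62/85

z_1 = 2/(5 + 2) = 2/7.
z_2 = 2/(2/7 + 2) = 7/8.
z_3 = 2/(7/8 + 2) = 16/23.
z_4 = 2/(16/23 + 2) = 23/31.
z_5 = 2/(23/31 + 2) = 62/85.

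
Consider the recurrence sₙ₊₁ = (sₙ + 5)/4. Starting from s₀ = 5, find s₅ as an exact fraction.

s₁ = (5 + 5)/4 = 5/2.
s₂ = ((5/2) + 5)/4 = 15/8.
s₃ = ((15/8) + 5)/4 = 55/32.
s₄ = ((55/32) + 5)/4 = 215/128.
s₅ = ((215/128) + 5)/4 = 855/512.

855/512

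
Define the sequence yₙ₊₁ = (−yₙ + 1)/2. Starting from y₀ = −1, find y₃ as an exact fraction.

y₁ = (−(−1) + 1)/2 = 1.
y₂ = (−1 + 1)/2 = 0.
y₃ = (−0 + 1)/2 = 1/2.

1/2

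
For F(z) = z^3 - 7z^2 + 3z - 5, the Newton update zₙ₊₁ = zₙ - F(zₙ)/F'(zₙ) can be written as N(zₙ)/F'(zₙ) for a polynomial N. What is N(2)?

F'(z) = 3z^2 - 14z + 3.
N(z) = z·F'(z) - F(z) = z·(3z^2 - 14z + 3) - (z^3 - 7z^2 + 3z - 5) = 2z^3 - 7z^2 + 5.
N(2) = -7.

-7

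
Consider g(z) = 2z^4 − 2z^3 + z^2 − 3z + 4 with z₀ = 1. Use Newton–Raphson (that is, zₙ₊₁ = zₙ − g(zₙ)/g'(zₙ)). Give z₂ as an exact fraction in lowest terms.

−7/19

g'(z) = 8z^3 − 6z^2 + 2z − 3.
g(1) = 2, g'(1) = 1, so z₁ = 1 − 2/1 = −1.
g(−1) = 12, g'(−1) = −19, so z₂ = (−1) − 12/(−19) = −7/19.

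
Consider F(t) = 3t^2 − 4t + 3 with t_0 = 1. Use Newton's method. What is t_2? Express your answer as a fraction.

F'(t) = 6t − 4.
F(1) = 2, F'(1) = 2, so t_1 = 1 − 2/2 = 0.
F(0) = 3, F'(0) = −4, so t_2 = 0 − 3/(−4) = 3/4.

3/4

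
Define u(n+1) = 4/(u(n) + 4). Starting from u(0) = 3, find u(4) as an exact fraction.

u(1) = 4/(3 + 4) = 4/7.
u(2) = 4/(4/7 + 4) = 7/8.
u(3) = 4/(7/8 + 4) = 32/39.
u(4) = 4/(32/39 + 4) = 39/47.

39/47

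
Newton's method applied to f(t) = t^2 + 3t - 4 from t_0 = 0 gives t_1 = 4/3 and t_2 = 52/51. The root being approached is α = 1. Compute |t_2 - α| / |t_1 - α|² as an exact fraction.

t_1 - α = 4/3 - 1 = 1/3, so |t_1 - α| = 1/3.
t_2 - α = 52/51 - 1 = 1/51, so |t_2 - α| = 1/51.
|t_1 - α|² = 1/9.
Ratio = (1/51) / (1/9) = 3/17.

3/17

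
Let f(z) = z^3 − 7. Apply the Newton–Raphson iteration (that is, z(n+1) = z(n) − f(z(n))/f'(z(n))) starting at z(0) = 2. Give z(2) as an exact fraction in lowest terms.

18215/9522

f'(z) = 3z^2.
f(2) = 1, f'(2) = 12, so z(1) = 2 − 1/12 = 23/12.
f(23/12) = 71/1728, f'(23/12) = 529/48, so z(2) = (23/12) − (71/1728)/(529/48) = 18215/9522.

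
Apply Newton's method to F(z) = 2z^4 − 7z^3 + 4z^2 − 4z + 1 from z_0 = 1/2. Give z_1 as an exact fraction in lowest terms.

F'(z) = 8z^3 − 21z^2 + 8z − 4.
F(1/2) = −3/4, F'(1/2) = −17/4, so z_1 = (1/2) − (−3/4)/(−17/4) = 11/34.

11/34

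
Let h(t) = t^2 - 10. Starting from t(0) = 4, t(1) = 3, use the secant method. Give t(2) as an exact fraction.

22/7

h(4) = 6, h(3) = -1. t(2) = 3 - (-1)·(3 - 4)/((-1) - 6) = 22/7.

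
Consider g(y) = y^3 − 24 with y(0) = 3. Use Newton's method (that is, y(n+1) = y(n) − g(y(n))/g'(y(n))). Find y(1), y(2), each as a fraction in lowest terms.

g'(y) = 3y^2.
g(3) = 3, g'(3) = 27, so y(1) = 3 − 3/27 = 26/9.
g(26/9) = 80/729, g'(26/9) = 676/27, so y(2) = (26/9) − (80/729)/(676/27) = 13162/4563.

y(1) = 26/9, y(2) = 13162/4563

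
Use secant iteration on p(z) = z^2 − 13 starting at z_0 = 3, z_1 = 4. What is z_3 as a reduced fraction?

191/53

p(3) = −4, p(4) = 3. z_2 = 4 − 3·(4 − 3)/(3 − (−4)) = 25/7.
p(4) = 3, p(25/7) = −12/49. z_3 = (25/7) − (−12/49)·((25/7) − 4)/((−12/49) − 3) = 191/53.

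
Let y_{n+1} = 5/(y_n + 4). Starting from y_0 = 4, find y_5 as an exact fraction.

y_1 = 5/(4 + 4) = 5/8.
y_2 = 5/(5/8 + 4) = 40/37.
y_3 = 5/(40/37 + 4) = 185/188.
y_4 = 5/(185/188 + 4) = 940/937.
y_5 = 5/(940/937 + 4) = 4685/4688.

4685/4688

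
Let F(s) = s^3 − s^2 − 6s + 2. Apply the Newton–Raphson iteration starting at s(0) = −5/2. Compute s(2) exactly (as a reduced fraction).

F'(s) = 3s^2 − 2s − 6.
F(−5/2) = −39/8, F'(−5/2) = 71/4, so s(1) = (−5/2) − (−39/8)/(71/4) = −158/71.
F(−158/71) = −222066/357911, F'(−158/71) = 67082/5041, so s(2) = (−158/71) − (−222066/357911)/(67082/5041) = −5188445/2381411.

−5188445/2381411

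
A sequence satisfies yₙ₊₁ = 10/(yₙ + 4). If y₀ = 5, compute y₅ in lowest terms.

y₁ = 10/(5 + 4) = 10/9.
y₂ = 10/(10/9 + 4) = 45/23.
y₃ = 10/(45/23 + 4) = 230/137.
y₄ = 10/(230/137 + 4) = 685/389.
y₅ = 10/(685/389 + 4) = 3890/2241.

3890/2241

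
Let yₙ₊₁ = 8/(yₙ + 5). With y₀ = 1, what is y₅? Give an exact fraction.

5976/4687

y₁ = 8/(1 + 5) = 4/3.
y₂ = 8/(4/3 + 5) = 24/19.
y₃ = 8/(24/19 + 5) = 152/119.
y₄ = 8/(152/119 + 5) = 952/747.
y₅ = 8/(952/747 + 5) = 5976/4687.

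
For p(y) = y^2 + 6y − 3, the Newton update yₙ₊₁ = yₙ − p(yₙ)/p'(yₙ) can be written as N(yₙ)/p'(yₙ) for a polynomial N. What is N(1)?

4

p'(y) = 2y + 6.
N(y) = y·p'(y) − p(y) = y·(2y + 6) − (y^2 + 6y − 3) = y^2 + 3.
N(1) = 4.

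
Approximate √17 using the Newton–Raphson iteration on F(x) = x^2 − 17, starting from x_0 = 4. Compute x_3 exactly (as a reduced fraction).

F'(x) = 2x.
F(4) = −1, F'(4) = 8, so x_1 = 4 − (−1)/8 = 33/8.
F(33/8) = 1/64, F'(33/8) = 33/4, so x_2 = (33/8) − (1/64)/(33/4) = 2177/528.
F(2177/528) = 1/278784, F'(2177/528) = 2177/264, so x_3 = (2177/528) − (1/278784)/(2177/264) = 9478657/2298912.

9478657/2298912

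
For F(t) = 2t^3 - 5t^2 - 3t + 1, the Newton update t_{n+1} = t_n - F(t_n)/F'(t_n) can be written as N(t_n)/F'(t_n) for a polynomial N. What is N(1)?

-2

F'(t) = 6t^2 - 10t - 3.
N(t) = t·F'(t) - F(t) = t·(6t^2 - 10t - 3) - (2t^3 - 5t^2 - 3t + 1) = 4t^3 - 5t^2 - 1.
N(1) = -2.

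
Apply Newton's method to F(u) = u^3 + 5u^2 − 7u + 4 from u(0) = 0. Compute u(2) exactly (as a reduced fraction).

F'(u) = 3u^2 + 10u − 7.
F(0) = 4, F'(0) = −7, so u(1) = 0 − 4/(−7) = 4/7.
F(4/7) = 624/343, F'(4/7) = −15/49, so u(2) = (4/7) − (624/343)/(−15/49) = 228/35.

228/35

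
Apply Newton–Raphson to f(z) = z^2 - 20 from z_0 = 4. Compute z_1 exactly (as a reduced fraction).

f'(z) = 2z.
f(4) = -4, f'(4) = 8, so z_1 = 4 - (-4)/8 = 9/2.

9/2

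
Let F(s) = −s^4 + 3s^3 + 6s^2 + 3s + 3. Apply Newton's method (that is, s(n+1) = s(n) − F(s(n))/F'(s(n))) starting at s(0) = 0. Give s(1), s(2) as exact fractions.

F'(s) = −4s^3 + 9s^2 + 12s + 3.
F(0) = 3, F'(0) = 3, so s(1) = 0 − 3/3 = −1.
F(−1) = 2, F'(−1) = 4, so s(2) = (−1) − 2/4 = −3/2.

s(1) = −1, s(2) = −3/2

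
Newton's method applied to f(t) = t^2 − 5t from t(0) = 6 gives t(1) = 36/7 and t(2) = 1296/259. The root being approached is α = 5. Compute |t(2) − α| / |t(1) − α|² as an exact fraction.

7/37

t(1) − α = 36/7 − 5 = 1/7, so |t(1) − α| = 1/7.
t(2) − α = 1296/259 − 5 = 1/259, so |t(2) − α| = 1/259.
|t(1) − α|² = 1/49.
Ratio = (1/259) / (1/49) = 7/37.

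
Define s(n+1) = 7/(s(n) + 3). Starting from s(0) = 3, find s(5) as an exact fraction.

3682/2397

s(1) = 7/(3 + 3) = 7/6.
s(2) = 7/(7/6 + 3) = 42/25.
s(3) = 7/(42/25 + 3) = 175/117.
s(4) = 7/(175/117 + 3) = 819/526.
s(5) = 7/(819/526 + 3) = 3682/2397.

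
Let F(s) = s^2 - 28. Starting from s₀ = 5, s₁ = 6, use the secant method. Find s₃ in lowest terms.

164/31

F(5) = -3, F(6) = 8. s₂ = 6 - 8·(6 - 5)/(8 - (-3)) = 58/11.
F(6) = 8, F(58/11) = -24/121. s₃ = (58/11) - (-24/121)·((58/11) - 6)/((-24/121) - 8) = 164/31.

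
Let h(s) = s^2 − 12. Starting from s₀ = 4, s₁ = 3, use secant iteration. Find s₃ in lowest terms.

h(4) = 4, h(3) = −3. s₂ = 3 − (−3)·(3 − 4)/((−3) − 4) = 24/7.
h(3) = −3, h(24/7) = −12/49. s₃ = (24/7) − (−12/49)·((24/7) − 3)/((−12/49) − (−3)) = 52/15.

52/15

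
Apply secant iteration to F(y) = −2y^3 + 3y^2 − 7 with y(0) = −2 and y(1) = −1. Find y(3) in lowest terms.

−3914/3385

F(−2) = 21, F(−1) = −2. y(2) = (−1) − (−2)·((−1) − (−2))/((−2) − 21) = −25/23.
F(−1) = −2, F(−25/23) = −10794/12167. y(3) = (−25/23) − (−10794/12167)·((−25/23) − (−1))/((−10794/12167) − (−2)) = −3914/3385.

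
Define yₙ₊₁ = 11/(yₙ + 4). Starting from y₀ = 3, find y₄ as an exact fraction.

2563/1361

y₁ = 11/(3 + 4) = 11/7.
y₂ = 11/(11/7 + 4) = 77/39.
y₃ = 11/(77/39 + 4) = 429/233.
y₄ = 11/(429/233 + 4) = 2563/1361.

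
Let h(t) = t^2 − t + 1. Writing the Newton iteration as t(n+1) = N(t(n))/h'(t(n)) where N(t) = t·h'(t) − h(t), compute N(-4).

h'(t) = 2t − 1.
N(t) = t·h'(t) − h(t) = t·(2t − 1) − (t^2 − t + 1) = t^2 − 1.
N(-4) = 15.

15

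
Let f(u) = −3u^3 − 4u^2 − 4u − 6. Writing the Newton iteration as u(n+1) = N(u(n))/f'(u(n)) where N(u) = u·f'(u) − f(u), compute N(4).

f'(u) = −9u^2 − 8u − 4.
N(u) = u·f'(u) − f(u) = u·(−9u^2 − 8u − 4) − (−3u^3 − 4u^2 − 4u − 6) = −6u^3 − 4u^2 + 6.
N(4) = −442.

−442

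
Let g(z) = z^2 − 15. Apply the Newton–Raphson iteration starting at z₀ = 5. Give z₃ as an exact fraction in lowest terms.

1921/496

g'(z) = 2z.
g(5) = 10, g'(5) = 10, so z₁ = 5 − 10/10 = 4.
g(4) = 1, g'(4) = 8, so z₂ = 4 − 1/8 = 31/8.
g(31/8) = 1/64, g'(31/8) = 31/4, so z₃ = (31/8) − (1/64)/(31/4) = 1921/496.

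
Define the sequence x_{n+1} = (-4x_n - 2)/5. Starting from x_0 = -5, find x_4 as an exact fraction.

-1362/625

x_1 = (-4·(-5) - 2)/5 = 18/5.
x_2 = (-4·(18/5) - 2)/5 = -82/25.
x_3 = (-4·(-82/25) - 2)/5 = 278/125.
x_4 = (-4·(278/125) - 2)/5 = -1362/625.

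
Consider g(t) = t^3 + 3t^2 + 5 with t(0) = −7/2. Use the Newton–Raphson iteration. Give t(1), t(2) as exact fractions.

t(1) = −24/7, t(2) = −17267/5040

g'(t) = 3t^2 + 6t.
g(−7/2) = −9/8, g'(−7/2) = 63/4, so t(1) = (−7/2) − (−9/8)/(63/4) = −24/7.
g(−24/7) = −13/343, g'(−24/7) = 720/49, so t(2) = (−24/7) − (−13/343)/(720/49) = −17267/5040.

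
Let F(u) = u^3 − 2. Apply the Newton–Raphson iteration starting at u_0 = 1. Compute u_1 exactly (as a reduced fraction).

F'(u) = 3u^2.
F(1) = −1, F'(1) = 3, so u_1 = 1 − (−1)/3 = 4/3.

4/3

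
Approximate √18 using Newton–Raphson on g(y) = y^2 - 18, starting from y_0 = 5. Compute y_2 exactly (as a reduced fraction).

g'(y) = 2y.
g(5) = 7, g'(5) = 10, so y_1 = 5 - 7/10 = 43/10.
g(43/10) = 49/100, g'(43/10) = 43/5, so y_2 = (43/10) - (49/100)/(43/5) = 3649/860.

3649/860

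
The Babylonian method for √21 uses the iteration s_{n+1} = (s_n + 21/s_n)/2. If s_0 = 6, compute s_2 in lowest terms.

697/152

s_1 = (6 + 21/6)/2 = 19/4.
s_2 = (19/4 + 21/(19/4))/2 = 697/152.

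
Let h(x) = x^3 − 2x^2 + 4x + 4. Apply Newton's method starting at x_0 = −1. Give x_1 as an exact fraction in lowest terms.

−8/11

h'(x) = 3x^2 − 4x + 4.
h(−1) = −3, h'(−1) = 11, so x_1 = (−1) − (−3)/11 = −8/11.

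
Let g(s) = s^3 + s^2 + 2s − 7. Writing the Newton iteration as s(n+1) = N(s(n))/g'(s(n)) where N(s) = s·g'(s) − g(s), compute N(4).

g'(s) = 3s^2 + 2s + 2.
N(s) = s·g'(s) − g(s) = s·(3s^2 + 2s + 2) − (s^3 + s^2 + 2s − 7) = 2s^3 + s^2 + 7.
N(4) = 151.

151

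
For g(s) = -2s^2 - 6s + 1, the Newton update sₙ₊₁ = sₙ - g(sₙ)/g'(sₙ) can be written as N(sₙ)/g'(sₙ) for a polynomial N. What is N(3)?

g'(s) = -4s - 6.
N(s) = s·g'(s) - g(s) = s·(-4s - 6) - (-2s^2 - 6s + 1) = -2s^2 - 1.
N(3) = -19.

-19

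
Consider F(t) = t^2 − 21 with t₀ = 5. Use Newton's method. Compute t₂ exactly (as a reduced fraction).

F'(t) = 2t.
F(5) = 4, F'(5) = 10, so t₁ = 5 − 4/10 = 23/5.
F(23/5) = 4/25, F'(23/5) = 46/5, so t₂ = (23/5) − (4/25)/(46/5) = 527/115.

527/115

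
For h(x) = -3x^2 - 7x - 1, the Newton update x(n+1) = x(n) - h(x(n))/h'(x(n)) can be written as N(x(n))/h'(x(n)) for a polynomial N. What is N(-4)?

-47

h'(x) = -6x - 7.
N(x) = x·h'(x) - h(x) = x·(-6x - 7) - (-3x^2 - 7x - 1) = -3x^2 + 1.
N(-4) = -47.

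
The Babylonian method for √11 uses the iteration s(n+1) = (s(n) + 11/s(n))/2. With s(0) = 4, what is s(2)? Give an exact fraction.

s(1) = (4 + 11/4)/2 = 27/8.
s(2) = (27/8 + 11/(27/8))/2 = 1433/432.

1433/432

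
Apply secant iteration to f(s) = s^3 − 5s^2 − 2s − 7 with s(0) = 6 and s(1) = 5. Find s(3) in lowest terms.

633/113

f(6) = 17, f(5) = −17. s(2) = 5 − (−17)·(5 − 6)/((−17) − 17) = 11/2.
f(5) = −17, f(11/2) = −23/8. s(3) = (11/2) − (−23/8)·((11/2) − 5)/((−23/8) − (−17)) = 633/113.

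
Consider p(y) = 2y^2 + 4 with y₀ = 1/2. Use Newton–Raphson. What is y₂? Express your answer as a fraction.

p'(y) = 4y.
p(1/2) = 9/2, p'(1/2) = 2, so y₁ = (1/2) - (9/2)/2 = -7/4.
p(-7/4) = 81/8, p'(-7/4) = -7, so y₂ = (-7/4) - (81/8)/(-7) = -17/56.

-17/56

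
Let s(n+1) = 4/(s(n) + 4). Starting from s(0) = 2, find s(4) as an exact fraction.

34/41

s(1) = 4/(2 + 4) = 2/3.
s(2) = 4/(2/3 + 4) = 6/7.
s(3) = 4/(6/7 + 4) = 14/17.
s(4) = 4/(14/17 + 4) = 34/41.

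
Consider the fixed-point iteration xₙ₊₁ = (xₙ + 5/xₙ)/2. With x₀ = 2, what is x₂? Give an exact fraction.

161/72

x₁ = (2 + 5/2)/2 = 9/4.
x₂ = (9/4 + 5/(9/4))/2 = 161/72.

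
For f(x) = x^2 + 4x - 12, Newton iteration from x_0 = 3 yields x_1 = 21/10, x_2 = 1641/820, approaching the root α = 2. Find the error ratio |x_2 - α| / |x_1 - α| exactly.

x_1 - α = 21/10 - 2 = 1/10, so |x_1 - α| = 1/10.
x_2 - α = 1641/820 - 2 = 1/820, so |x_2 - α| = 1/820.
Ratio = (1/820) / (1/10) = 1/82.

1/82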